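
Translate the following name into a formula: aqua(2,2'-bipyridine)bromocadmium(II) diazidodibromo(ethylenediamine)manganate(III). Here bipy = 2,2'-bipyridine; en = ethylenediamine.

[Cd(bipy)Br(H2O)][MnBr2(en)(N3)2]

Cation [Cd…]: ligand charges -1, Cd(II) ⇒ ion charge 1+.
Anion [Mn…]: ligand charges -4, Mn(III) ⇒ ion charge 1−.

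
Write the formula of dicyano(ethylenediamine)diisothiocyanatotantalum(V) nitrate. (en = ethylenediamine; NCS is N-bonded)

[Ta(CN)2(en)(NCS)2]NO3

Ligands: 1 ethylenediamine (en, neutral), 2 isothiocyanato (NCS, -1), 2 cyano (CN, -1). Ligand charge sum = -4.
With Ta in oxidation state +5, the complex ion is [Ta...]^1+.
Charge balance with nitrate (-1) requires 1 complex ion per 1 nitrate.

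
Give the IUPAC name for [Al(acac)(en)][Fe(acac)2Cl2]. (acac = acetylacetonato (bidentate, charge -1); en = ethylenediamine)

Both ions are complex: the cation is named first with the plain metal name, the anion second with the -ate form; each ion's ligands are alphabetised independently.
Aluminium is always +3 in its complexes; the cation's ligand charges sum to -1, so the complex cation is 2+.
A 1:1 salt means the anion carries the equal and opposite charge, 2−.
Anion: ligand charges sum to -4; for the ion to be 2−, Fe = +2.

(acetylacetonato)(ethylenediamine)aluminium(III) bis(acetylacetonato)dichloroferrate(II)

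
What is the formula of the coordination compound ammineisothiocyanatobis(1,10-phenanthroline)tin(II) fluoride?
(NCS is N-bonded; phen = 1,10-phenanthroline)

[Sn(NCS)(NH3)(phen)2]F

Ligands: 1 isothiocyanato (NCS, -1), 2 1,10-phenanthroline (phen, neutral), 1 ammine (NH3, neutral). Ligand charge sum = -1.
With Sn in oxidation state +2, the complex ion is [Sn...]^1+.
Charge balance with fluoride (-1) requires 1 complex ion per 1 fluoride.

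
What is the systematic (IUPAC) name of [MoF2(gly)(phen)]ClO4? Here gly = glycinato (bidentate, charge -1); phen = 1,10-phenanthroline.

The 1 perchlorate counter-ion carries a total charge of -1, so each complex ion is 1+.
Ligand charges: 1×glycinato (-1 each), 1×1,10-phenanthroline (neutral), 2×fluoro (-1 each); total -3. So Mo + (-3) = 1+, giving Mo = +4.
Ligands are named alphabetically: fluoro before glycinato before phenanthroline.

difluoro(glycinato)(1,10-phenanthroline)molybdenum(IV) perchlorate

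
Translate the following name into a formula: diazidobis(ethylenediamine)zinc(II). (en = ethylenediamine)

Ligands: 2 ethylenediamine (en, neutral), 2 azido (N3, -1). Ligand charge sum = -2.
With Zn in oxidation state +2, the complex ion is [Zn...].

[Zn(en)2(N3)2]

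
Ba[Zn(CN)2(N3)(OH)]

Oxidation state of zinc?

1 barium outside the brackets (+2 each) → the complex ion is 2−.
Ligand charges: 1×N3 = -1; 2×CN = -2; 1×OH = -1; sum -4.
Zn + (-4) = 2− ⇒ Zn is +2.

+2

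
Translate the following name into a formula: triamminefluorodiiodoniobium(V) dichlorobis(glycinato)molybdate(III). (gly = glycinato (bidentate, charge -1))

[NbFI2(NH3)3][MoCl2(gly)2]2

Cation [Nb…]: ligand charges -3, Nb(V) ⇒ ion charge 2+.
Anion [Mo…]: ligand charges -4, Mo(III) ⇒ ion charge 1−.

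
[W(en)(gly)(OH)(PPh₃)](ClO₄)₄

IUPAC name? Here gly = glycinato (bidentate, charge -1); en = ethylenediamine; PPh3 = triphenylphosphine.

The 4 perchlorate counter-ions carry a total charge of -4, so each complex ion is 4+.
Ligand charges: 1×glycinato (-1 each), 1×ethylenediamine (neutral), 1×hydroxo (-1 each), 1×triphenylphosphine (neutral); total -2. So W + (-2) = 4+, giving W = +6.
Ligands are named alphabetically: ethylenediamine before glycinato before hydroxo before triphenylphosphine.

(ethylenediamine)(glycinato)hydroxo(triphenylphosphine)tungsten(VI) perchlorate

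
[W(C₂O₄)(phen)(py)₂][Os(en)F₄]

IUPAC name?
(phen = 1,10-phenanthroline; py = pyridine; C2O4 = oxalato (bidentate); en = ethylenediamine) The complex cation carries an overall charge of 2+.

oxalato(1,10-phenanthroline)bis(pyridine)tungsten(IV) (ethylenediamine)tetrafluoroosmate(II)

Both ions are complex: the cation is named first with the plain metal name, the anion second with the -ate form; each ion's ligands are alphabetised independently.
The complex cation is given as 2+; its ligand charges sum to -2, so W = +4.
A 1:1 salt means the anion carries the equal and opposite charge, 2−.
Anion: ligand charges sum to -4; for the ion to be 2−, Os = +2.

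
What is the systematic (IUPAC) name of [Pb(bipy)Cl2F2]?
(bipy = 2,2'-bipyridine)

(2,2'-bipyridine)dichlorodifluorolead(IV)

There is no counter-ion, so the complex is neutral overall.
Ligand charges: 1×2,2'-bipyridine (neutral), 2×chloro (-1 each), 2×fluoro (-1 each); total -4. So Pb + (-4) = 0, giving Pb = +4.
Ligands are named alphabetically: bipyridine before chloro before fluoro.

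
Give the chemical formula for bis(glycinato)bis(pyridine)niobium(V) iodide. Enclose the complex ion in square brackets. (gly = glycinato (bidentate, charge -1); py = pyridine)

Ligands: 2 glycinato (gly, -1), 2 pyridine (py, neutral). Ligand charge sum = -2.
Charge balance with iodide (-1) requires 1 complex ion per 3 iodide.

[Nb(gly)2(py)2]I3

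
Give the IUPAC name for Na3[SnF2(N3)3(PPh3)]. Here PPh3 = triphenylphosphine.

sodium triazidodifluoro(triphenylphosphine)stannate(II)

The 3 sodium counter-ions carry a total charge of +3, so each complex ion is 3−.
Ligand charges: 2×fluoro (-1 each), 3×azido (-1 each), 1×triphenylphosphine (neutral); total -5. So Sn + (-5) = 3−, giving Sn = +2.
Ligands are named alphabetically: azido before fluoro before triphenylphosphine.
The complex ion is anionic, so tin takes the -ate form stannate(II).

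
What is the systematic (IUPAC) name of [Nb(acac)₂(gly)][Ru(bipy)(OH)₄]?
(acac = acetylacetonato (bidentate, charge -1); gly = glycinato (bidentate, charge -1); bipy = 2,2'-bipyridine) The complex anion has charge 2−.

Both ions are complex: the cation is named first with the plain metal name, the anion second with the -ate form; each ion's ligands are alphabetised independently.
The complex anion is given as 2−; its ligand charges sum to -4, so Ru = +2.
A 1:1 salt means the cation carries the equal and opposite charge, 2+.
Cation: ligand charges sum to -3; for the ion to be 2+, Nb = +5.

bis(acetylacetonato)(glycinato)niobium(V) (2,2'-bipyridine)tetrahydroxoruthenate(II)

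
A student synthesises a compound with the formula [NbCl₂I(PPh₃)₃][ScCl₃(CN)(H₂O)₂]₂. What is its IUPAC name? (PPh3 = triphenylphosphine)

Scandium is always +3 in its complexes; the anion's ligand charges sum to -4, so the complex anion is 1−.
With 2 anions per cation, the cation must be 2×1 = 2+.
Cation: ligand charges sum to -3; for the ion to be 2+, Nb = +5.

dichloroiodotris(triphenylphosphine)niobium(V) diaquatrichlorocyanoscandate(III)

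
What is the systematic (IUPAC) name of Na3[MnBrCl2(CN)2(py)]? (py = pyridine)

The 3 sodium counter-ions carry a total charge of +3, so each complex ion is 3−.
Ligand charges: 2×chloro (-1 each), 2×cyano (-1 each), 1×bromo (-1 each), 1×pyridine (neutral); total -5. So Mn + (-5) = 3−, giving Mn = +2.
The complex ion is anionic, so manganese takes the -ate form manganate(II).

sodium bromodichlorodicyano(pyridine)manganate(II)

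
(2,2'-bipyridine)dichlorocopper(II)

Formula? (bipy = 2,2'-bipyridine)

[Cu(bipy)Cl2]

Ligands: 1 2,2'-bipyridine (bipy, neutral), 2 chloro (Cl, -1). Ligand charge sum = -2.
With Cu in oxidation state +2, the complex ion is [Cu...].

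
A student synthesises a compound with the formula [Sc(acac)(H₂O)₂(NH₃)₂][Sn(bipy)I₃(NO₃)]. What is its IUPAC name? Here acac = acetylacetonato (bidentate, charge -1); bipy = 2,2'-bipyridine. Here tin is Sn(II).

(acetylacetonato)diamminediaquascandium(III) (2,2'-bipyridine)triiodonitratostannate(II)

Both ions are complex: the cation is named first with the plain metal name, the anion second with the -ate form; each ion's ligands are alphabetised independently.
Sn is given as +2; the anion's ligand charges sum to -4, so the complex anion is 2−.
A 1:1 salt means the cation carries the equal and opposite charge, 2+.
Cation: ligand charges sum to -1; for the ion to be 2+, Sc = +3.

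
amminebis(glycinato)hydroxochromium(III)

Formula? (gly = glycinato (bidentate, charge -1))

[Cr(gly)2(NH3)(OH)]

Ligands: 2 glycinato (gly, -1), 1 ammine (NH3, neutral), 1 hydroxo (OH, -1). Ligand charge sum = -3.
With Cr in oxidation state +3, the complex ion is [Cr...].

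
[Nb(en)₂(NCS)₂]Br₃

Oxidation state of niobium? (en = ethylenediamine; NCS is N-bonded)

3 bromide outside the brackets (-1 each) → the complex ion is 3+.
Ligand charges: 2×en neutral; 2×NCS = -2; sum -2.
Nb + (-2) = 3+ ⇒ Nb is +5.

+5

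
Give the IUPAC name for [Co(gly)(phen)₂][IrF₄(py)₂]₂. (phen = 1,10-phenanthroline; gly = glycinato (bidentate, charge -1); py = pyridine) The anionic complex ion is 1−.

(glycinato)bis(1,10-phenanthroline)cobalt(III) tetrafluorobis(pyridine)iridate(III)

Both ions are complex: the cation is named first with the plain metal name, the anion second with the -ate form; each ion's ligands are alphabetised independently.
The complex anion is given as 1−; its ligand charges sum to -4, so Ir = +3.
With 2 anions per cation, the cation must be 2×1 = 2+.
Cation: ligand charges sum to -1; for the ion to be 2+, Co = +3.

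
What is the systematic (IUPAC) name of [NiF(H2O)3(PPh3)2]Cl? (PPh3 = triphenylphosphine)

triaquafluorobis(triphenylphosphine)nickel(II) chloride

The 1 chloride counter-ion carries a total charge of -1, so each complex ion is 1+.
Ligand charges: 2×triphenylphosphine (neutral), 1×fluoro (-1 each), 3×aqua (neutral); total -1. So Ni + (-1) = 1+, giving Ni = +2.
Ligands are named alphabetically: aqua before fluoro before triphenylphosphine.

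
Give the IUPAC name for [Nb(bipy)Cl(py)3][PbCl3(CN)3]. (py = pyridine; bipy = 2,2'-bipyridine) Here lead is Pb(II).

Pb is given as +2; the anion's ligand charges sum to -6, so the complex anion is 4−.
A 1:1 salt means the cation carries the equal and opposite charge, 4+.
Cation: ligand charges sum to -1; for the ion to be 4+, Nb = +5.

(2,2'-bipyridine)chlorotris(pyridine)niobium(V) trichlorotricyanoplumbate(II)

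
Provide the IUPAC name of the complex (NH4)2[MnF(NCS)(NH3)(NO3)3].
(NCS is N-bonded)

The 2 ammonium counter-ions carry a total charge of +2, so each complex ion is 2−.
Ligand charges: 1×fluoro (-1 each), 1×isothiocyanato (-1 each), 3×nitrato (-1 each), 1×ammine (neutral); total -5. So Mn + (-5) = 2−, giving Mn = +3.
Ligands are named alphabetically: ammine before fluoro before isothiocyanato before nitrato.
The complex ion is anionic, so manganese takes the -ate form manganate(III).

ammonium amminefluoroisothiocyanatotrinitratomanganate(III)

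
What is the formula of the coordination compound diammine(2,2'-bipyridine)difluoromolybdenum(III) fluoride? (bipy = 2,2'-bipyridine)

[Mo(bipy)F2(NH3)2]F

Ligands: 2 fluoro (F, -1), 2 ammine (NH3, neutral), 1 2,2'-bipyridine (bipy, neutral). Ligand charge sum = -2.
With Mo in oxidation state +3, the complex ion is [Mo...]^1+.
Charge balance with fluoride (-1) requires 1 complex ion per 1 fluoride.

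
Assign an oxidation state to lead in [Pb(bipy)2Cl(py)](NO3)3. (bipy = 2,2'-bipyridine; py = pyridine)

3 nitrate outside the brackets (-1 each) → the complex ion is 3+.
Ligand charges: 2×bipy neutral; 1×Cl = -1; 1×py neutral; sum -1.
Pb + (-1) = 3+ ⇒ Pb is +4.

+4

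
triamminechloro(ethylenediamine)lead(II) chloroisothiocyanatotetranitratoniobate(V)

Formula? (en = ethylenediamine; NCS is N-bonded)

Cation [Pb…]: ligand charges -1, Pb(II) ⇒ ion charge 1+.
Anion [Nb…]: ligand charges -6, Nb(V) ⇒ ion charge 1−.
One 1+ cation balances one 1− anion.

[PbCl(en)(NH3)3][NbCl(NCS)(NO3)4]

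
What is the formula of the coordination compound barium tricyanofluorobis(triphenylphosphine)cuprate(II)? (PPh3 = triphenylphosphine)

Ligands: 3 cyano (CN, -1), 1 fluoro (F, -1), 2 triphenylphosphine (PPh3, neutral). Ligand charge sum = -4.
With Cu in oxidation state +2, the complex ion is [Cu...]^2−.
Charge balance with barium (+2) requires 1 complex ion per 1 barium.

Ba[Cu(CN)3F(PPh3)2]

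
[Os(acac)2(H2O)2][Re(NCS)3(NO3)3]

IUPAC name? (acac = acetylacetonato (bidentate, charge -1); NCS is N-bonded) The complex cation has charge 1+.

bis(acetylacetonato)diaquaosmium(III) triisothiocyanatotrinitratorhenate(V)

Both ions are complex: the cation is named first with the plain metal name, the anion second with the -ate form; each ion's ligands are alphabetised independently.
The complex cation is given as 1+; its ligand charges sum to -2, so Os = +3.
A 1:1 salt means the anion carries the equal and opposite charge, 1−.
Anion: ligand charges sum to -6; for the ion to be 1−, Re = +5.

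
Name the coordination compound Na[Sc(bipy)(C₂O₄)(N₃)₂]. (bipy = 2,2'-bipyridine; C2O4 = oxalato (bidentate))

sodium diazido(2,2'-bipyridine)oxalatoscandate(III)

The 1 sodium counter-ion carries a total charge of +1, so each complex ion is 1−.
Ligand charges: 1×2,2'-bipyridine (neutral), 1×oxalato (-2 each), 2×azido (-1 each); total -4. So Sc + (-4) = 1−, giving Sc = +3.
Ligands are named alphabetically: azido before bipyridine before oxalato.
The complex ion is anionic, so scandium takes the -ate form scandate(III).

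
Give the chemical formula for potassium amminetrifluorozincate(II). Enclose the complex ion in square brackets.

Ligands: 3 fluoro (F, -1), 1 ammine (NH3, neutral). Ligand charge sum = -3.
With Zn in oxidation state +2, the complex ion is [Zn...]^1−.
Charge balance with potassium (+1) requires 1 complex ion per 1 potassium.

K[ZnF3(NH3)]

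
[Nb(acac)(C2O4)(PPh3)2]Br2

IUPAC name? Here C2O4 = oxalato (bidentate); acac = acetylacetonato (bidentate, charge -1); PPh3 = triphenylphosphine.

The 2 bromide counter-ions carry a total charge of -2, so each complex ion is 2+.
Ligand charges: 1×oxalato (-2 each), 1×acetylacetonato (-1 each), 2×triphenylphosphine (neutral); total -3. So Nb + (-3) = 2+, giving Nb = +5.
Ligands are named alphabetically: acetylacetonato before oxalato before triphenylphosphine.

(acetylacetonato)oxalatobis(triphenylphosphine)niobium(V) bromide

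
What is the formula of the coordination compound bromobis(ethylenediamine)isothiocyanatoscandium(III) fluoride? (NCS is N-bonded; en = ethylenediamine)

Ligands: 1 isothiocyanato (NCS, -1), 1 bromo (Br, -1), 2 ethylenediamine (en, neutral). Ligand charge sum = -2.
With Sc in oxidation state +3, the complex ion is [Sc...]^1+.
Charge balance with fluoride (-1) requires 1 complex ion per 1 fluoride.

[ScBr(en)2(NCS)]F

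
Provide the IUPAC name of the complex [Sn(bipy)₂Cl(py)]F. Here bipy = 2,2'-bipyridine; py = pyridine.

bis(2,2'-bipyridine)chloro(pyridine)tin(II) fluoride

The 1 fluoride counter-ion carries a total charge of -1, so each complex ion is 1+.
Ligand charges: 2×2,2'-bipyridine (neutral), 1×chloro (-1 each), 1×pyridine (neutral); total -1. So Sn + (-1) = 1+, giving Sn = +2.
Ligands are named alphabetically: bipyridine before chloro before pyridine.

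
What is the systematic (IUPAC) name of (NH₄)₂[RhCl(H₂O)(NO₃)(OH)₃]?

ammonium aquachlorotrihydroxonitratorhodate(III)

The 2 ammonium counter-ions carry a total charge of +2, so each complex ion is 2−.
Ligand charges: 1×aqua (neutral), 3×hydroxo (-1 each), 1×chloro (-1 each), 1×nitrato (-1 each); total -5. So Rh + (-5) = 2−, giving Rh = +3.
Ligands are named alphabetically: aqua before chloro before hydroxo before nitrato.
The complex ion is anionic, so rhodium takes the -ate form rhodate(III).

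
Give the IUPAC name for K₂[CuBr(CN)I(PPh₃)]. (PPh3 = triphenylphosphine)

potassium bromocyanoiodo(triphenylphosphine)cuprate(I)

The 2 potassium counter-ions carry a total charge of +2, so each complex ion is 2−.
Ligand charges: 1×iodo (-1 each), 1×cyano (-1 each), 1×bromo (-1 each), 1×triphenylphosphine (neutral); total -3. So Cu + (-3) = 2−, giving Cu = +1.
Ligands are named alphabetically: bromo before cyano before iodo before triphenylphosphine.
The complex ion is anionic, so copper takes the -ate form cuprate(I).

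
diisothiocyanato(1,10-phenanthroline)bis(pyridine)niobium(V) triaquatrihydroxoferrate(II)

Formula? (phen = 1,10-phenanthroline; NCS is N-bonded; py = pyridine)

Cation [Nb…]: ligand charges -2, Nb(V) ⇒ ion charge 3+.
Anion [Fe…]: ligand charges -3, Fe(II) ⇒ ion charge 1−.
One 3+ cation requires 3 of the 1− anion.

[Nb(NCS)2(phen)(py)2][Fe(H2O)3(OH)3]3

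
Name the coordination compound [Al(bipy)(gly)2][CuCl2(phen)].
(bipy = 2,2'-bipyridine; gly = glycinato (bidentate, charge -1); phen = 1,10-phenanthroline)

Both ions are complex: the cation is named first with the plain metal name, the anion second with the -ate form; each ion's ligands are alphabetised independently.
Aluminium is always +3 in its complexes; the cation's ligand charges sum to -2, so the complex cation is 1+.
A 1:1 salt means the anion carries the equal and opposite charge, 1−.
Anion: ligand charges sum to -2; for the ion to be 1−, Cu = +1.

(2,2'-bipyridine)bis(glycinato)aluminium(III) dichloro(1,10-phenanthroline)cuprate(I)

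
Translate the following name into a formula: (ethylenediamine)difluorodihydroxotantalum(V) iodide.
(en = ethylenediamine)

[Ta(en)F2(OH)2]I

Ligands: 1 ethylenediamine (en, neutral), 2 hydroxo (OH, -1), 2 fluoro (F, -1). Ligand charge sum = -4.
With Ta in oxidation state +5, the complex ion is [Ta...]^1+.
Charge balance with iodide (-1) requires 1 complex ion per 1 iodide.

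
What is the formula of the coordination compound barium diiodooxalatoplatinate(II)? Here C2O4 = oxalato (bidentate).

Ligands: 1 oxalato (C2O4, -2), 2 iodo (I, -1). Ligand charge sum = -4.
Charge balance with barium (+2) requires 1 complex ion per 1 barium.

Ba[Pt(C2O4)I2]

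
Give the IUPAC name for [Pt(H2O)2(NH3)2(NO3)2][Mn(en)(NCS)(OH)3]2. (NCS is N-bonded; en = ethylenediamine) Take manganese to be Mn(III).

diamminediaquadinitratoplatinum(IV) (ethylenediamine)trihydroxoisothiocyanatomanganate(III)

Both ions are complex: the cation is named first with the plain metal name, the anion second with the -ate form; each ion's ligands are alphabetised independently.
Mn is given as +3; the anion's ligand charges sum to -4, so the complex anion is 1−.
With 2 anions per cation, the cation must be 2×1 = 2+.
Cation: ligand charges sum to -2; for the ion to be 2+, Pt = +4.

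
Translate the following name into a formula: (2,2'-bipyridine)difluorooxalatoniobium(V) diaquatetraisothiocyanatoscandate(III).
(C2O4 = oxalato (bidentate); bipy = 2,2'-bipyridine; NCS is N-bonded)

Cation [Nb…]: ligand charges -4, Nb(V) ⇒ ion charge 1+.
Anion [Sc…]: ligand charges -4, Sc(III) ⇒ ion charge 1−.

[Nb(bipy)(C2O4)F2][Sc(H2O)2(NCS)4]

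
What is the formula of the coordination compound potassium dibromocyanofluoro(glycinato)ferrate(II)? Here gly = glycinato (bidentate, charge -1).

K3[FeBr2(CN)F(gly)]

Ligands: 1 fluoro (F, -1), 1 cyano (CN, -1), 2 bromo (Br, -1), 1 glycinato (gly, -1). Ligand charge sum = -5.
With Fe in oxidation state +2, the complex ion is [Fe...]^3−.
Charge balance with potassium (+1) requires 1 complex ion per 3 potassium.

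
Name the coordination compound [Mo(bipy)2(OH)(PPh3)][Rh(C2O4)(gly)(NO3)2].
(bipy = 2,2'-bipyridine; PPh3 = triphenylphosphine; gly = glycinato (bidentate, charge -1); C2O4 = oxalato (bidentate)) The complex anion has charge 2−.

bis(2,2'-bipyridine)hydroxo(triphenylphosphine)molybdenum(III) (glycinato)dinitratooxalatorhodate(III)

Both ions are complex: the cation is named first with the plain metal name, the anion second with the -ate form; each ion's ligands are alphabetised independently.
The complex anion is given as 2−; its ligand charges sum to -5, so Rh = +3.
A 1:1 salt means the cation carries the equal and opposite charge, 2+.
Cation: ligand charges sum to -1; for the ion to be 2+, Mo = +3.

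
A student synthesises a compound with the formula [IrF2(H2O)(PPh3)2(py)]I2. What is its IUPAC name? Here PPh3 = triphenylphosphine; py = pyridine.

The 2 iodide counter-ions carry a total charge of -2, so each complex ion is 2+.
Ligand charges: 2×triphenylphosphine (neutral), 1×pyridine (neutral), 1×aqua (neutral), 2×fluoro (-1 each); total -2. So Ir + (-2) = 2+, giving Ir = +4.
Ligands are named alphabetically: aqua before fluoro before pyridine before triphenylphosphine.

aquadifluoro(pyridine)bis(triphenylphosphine)iridium(IV) iodide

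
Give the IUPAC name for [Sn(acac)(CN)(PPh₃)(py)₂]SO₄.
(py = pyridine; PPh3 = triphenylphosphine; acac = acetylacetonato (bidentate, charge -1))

(acetylacetonato)cyanobis(pyridine)(triphenylphosphine)tin(IV) sulfate

The 1 sulfate counter-ion carries a total charge of -2, so each complex ion is 2+.
Ligand charges: 2×pyridine (neutral), 1×triphenylphosphine (neutral), 1×cyano (-1 each), 1×acetylacetonato (-1 each); total -2. So Sn + (-2) = 2+, giving Sn = +4.
Ligands are named alphabetically: acetylacetonato before cyano before pyridine before triphenylphosphine.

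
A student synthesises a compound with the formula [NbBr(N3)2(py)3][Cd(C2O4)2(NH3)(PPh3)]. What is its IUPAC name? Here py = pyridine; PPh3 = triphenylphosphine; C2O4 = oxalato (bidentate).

diazidobromotris(pyridine)niobium(V) amminedioxalato(triphenylphosphine)cadmate(II)

Both ions are complex: the cation is named first with the plain metal name, the anion second with the -ate form; each ion's ligands are alphabetised independently.
Cadmium is always +2 in its complexes; the anion's ligand charges sum to -4, so the complex anion is 2−.
A 1:1 salt means the cation carries the equal and opposite charge, 2+.
Cation: ligand charges sum to -3; for the ion to be 2+, Nb = +5.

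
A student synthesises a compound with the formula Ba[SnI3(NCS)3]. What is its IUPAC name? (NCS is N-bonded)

barium triiodotriisothiocyanatostannate(IV)

The 1 barium counter-ion carries a total charge of +2, so each complex ion is 2−.
Ligand charges: 3×isothiocyanato (-1 each), 3×iodo (-1 each); total -6. So Sn + (-6) = 2−, giving Sn = +4.
Ligands are named alphabetically: iodo before isothiocyanato.
The complex ion is anionic, so tin takes the -ate form stannate(IV).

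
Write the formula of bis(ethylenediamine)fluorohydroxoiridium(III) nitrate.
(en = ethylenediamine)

[Ir(en)2F(OH)]NO3

Ligands: 2 ethylenediamine (en, neutral), 1 fluoro (F, -1), 1 hydroxo (OH, -1). Ligand charge sum = -2.
Charge balance with nitrate (-1) requires 1 complex ion per 1 nitrate.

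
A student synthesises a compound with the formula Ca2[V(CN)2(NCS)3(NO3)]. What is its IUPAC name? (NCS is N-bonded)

calcium dicyanotriisothiocyanatonitratovanadate(II)

The 2 calcium counter-ions carry a total charge of +4, so each complex ion is 4−.
Ligand charges: 3×isothiocyanato (-1 each), 2×cyano (-1 each), 1×nitrato (-1 each); total -6. So V + (-6) = 4−, giving V = +2.
Ligands are named alphabetically: cyano before isothiocyanato before nitrato.
The complex ion is anionic, so vanadium takes the -ate form vanadate(II).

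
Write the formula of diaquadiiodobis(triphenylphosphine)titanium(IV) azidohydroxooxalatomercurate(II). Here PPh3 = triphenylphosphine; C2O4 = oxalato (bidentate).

[Ti(H2O)2I2(PPh3)2][Hg(C2O4)(N3)(OH)]

Cation [Ti…]: ligand charges -2, Ti(IV) ⇒ ion charge 2+.
Anion [Hg…]: ligand charges -4, Hg(II) ⇒ ion charge 2−.
One 2+ cation balances one 2− anion.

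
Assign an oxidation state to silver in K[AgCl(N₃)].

1 potassium outside the brackets (+1 each) → the complex ion is 1−.
Ligand charges: 1×Cl = -1; 1×N3 = -1; sum -2.
Ag + (-2) = 1− ⇒ Ag is +1.

+1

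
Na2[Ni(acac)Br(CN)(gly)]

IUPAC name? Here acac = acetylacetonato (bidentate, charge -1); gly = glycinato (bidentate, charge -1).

sodium (acetylacetonato)bromocyano(glycinato)nickelate(II)

The 2 sodium counter-ions carry a total charge of +2, so each complex ion is 2−.
Ligand charges: 1×bromo (-1 each), 1×cyano (-1 each), 1×acetylacetonato (-1 each), 1×glycinato (-1 each); total -4. So Ni + (-4) = 2−, giving Ni = +2.
The complex ion is anionic, so nickel takes the -ate form nickelate(II).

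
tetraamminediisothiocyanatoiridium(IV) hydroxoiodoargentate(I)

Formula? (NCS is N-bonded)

[Ir(NCS)2(NH3)4][AgI(OH)]2

Cation [Ir…]: ligand charges -2, Ir(IV) ⇒ ion charge 2+.
Anion [Ag…]: ligand charges -2, Ag(I) ⇒ ion charge 1−.
One 2+ cation requires 2 of the 1− anion.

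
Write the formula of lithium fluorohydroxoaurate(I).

Li[AuF(OH)]

Ligands: 1 hydroxo (OH, -1), 1 fluoro (F, -1). Ligand charge sum = -2.
Charge balance with lithium (+1) requires 1 complex ion per 1 lithium.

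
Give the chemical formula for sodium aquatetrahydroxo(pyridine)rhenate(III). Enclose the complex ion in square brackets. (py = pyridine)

Na[Re(H2O)(OH)4(py)]

Ligands: 1 aqua (H2O, neutral), 1 pyridine (py, neutral), 4 hydroxo (OH, -1). Ligand charge sum = -4.
With Re in oxidation state +3, the complex ion is [Re...]^1−.
Charge balance with sodium (+1) requires 1 complex ion per 1 sodium.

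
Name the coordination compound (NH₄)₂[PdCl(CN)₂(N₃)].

ammonium azidochlorodicyanopalladate(II)

The 2 ammonium counter-ions carry a total charge of +2, so each complex ion is 2−.
Ligand charges: 2×cyano (-1 each), 1×azido (-1 each), 1×chloro (-1 each); total -4. So Pd + (-4) = 2−, giving Pd = +2.
Ligands are named alphabetically: azido before chloro before cyano.
The complex ion is anionic, so palladium takes the -ate form palladate(II).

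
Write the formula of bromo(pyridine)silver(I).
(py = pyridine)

Ligands: 1 pyridine (py, neutral), 1 bromo (Br, -1). Ligand charge sum = -1.
With Ag in oxidation state +1, the complex ion is [Ag...].

[AgBr(py)]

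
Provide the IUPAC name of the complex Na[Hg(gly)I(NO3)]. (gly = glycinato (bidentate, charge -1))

sodium (glycinato)iodonitratomercurate(II)

The 1 sodium counter-ion carries a total charge of +1, so each complex ion is 1−.
Ligand charges: 1×glycinato (-1 each), 1×nitrato (-1 each), 1×iodo (-1 each); total -3. So Hg + (-3) = 1−, giving Hg = +2.
The complex ion is anionic, so mercury takes the -ate form mercurate(II).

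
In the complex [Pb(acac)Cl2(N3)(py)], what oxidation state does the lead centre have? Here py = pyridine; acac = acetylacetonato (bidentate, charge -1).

No counter-ion: the bracketed complex is neutral.
Ligand charges: 1×py neutral; 1×acac = -1; 1×N3 = -1; 2×Cl = -2; sum -4.
Pb + (-4) = 0 ⇒ Pb is +4.

+4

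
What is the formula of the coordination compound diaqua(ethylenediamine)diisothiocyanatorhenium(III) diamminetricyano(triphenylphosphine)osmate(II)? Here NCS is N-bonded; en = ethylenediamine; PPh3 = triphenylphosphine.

Cation [Re…]: ligand charges -2, Re(III) ⇒ ion charge 1+.
Anion [Os…]: ligand charges -3, Os(II) ⇒ ion charge 1−.
One 1+ cation balances one 1− anion.

[Re(en)(H2O)2(NCS)2][Os(CN)3(NH3)2(PPh3)]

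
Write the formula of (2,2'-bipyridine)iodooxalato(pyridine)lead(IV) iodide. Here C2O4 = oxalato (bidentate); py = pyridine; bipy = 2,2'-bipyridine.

[Pb(bipy)(C2O4)I(py)]I

Ligands: 1 oxalato (C2O4, -2), 1 pyridine (py, neutral), 1 iodo (I, -1), 1 2,2'-bipyridine (bipy, neutral). Ligand charge sum = -3.
Charge balance with iodide (-1) requires 1 complex ion per 1 iodide.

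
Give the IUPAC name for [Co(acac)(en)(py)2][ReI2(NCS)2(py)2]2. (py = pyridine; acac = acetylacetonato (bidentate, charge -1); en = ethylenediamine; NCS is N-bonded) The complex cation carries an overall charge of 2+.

The complex cation is given as 2+; its ligand charges sum to -1, so Co = +3.
With 2 anions per cation, each anion must be 2/2 = 1−.
Anion: ligand charges sum to -4; for the ion to be 1−, Re = +3.

(acetylacetonato)(ethylenediamine)bis(pyridine)cobalt(III) diiododiisothiocyanatobis(pyridine)rhenate(III)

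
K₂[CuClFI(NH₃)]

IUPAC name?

potassium amminechlorofluoroiodocuprate(I)

The 2 potassium counter-ions carry a total charge of +2, so each complex ion is 2−.
Ligand charges: 1×chloro (-1 each), 1×iodo (-1 each), 1×ammine (neutral), 1×fluoro (-1 each); total -3. So Cu + (-3) = 2−, giving Cu = +1.
Ligands are named alphabetically: ammine before chloro before fluoro before iodo.
The complex ion is anionic, so copper takes the -ate form cuprate(I).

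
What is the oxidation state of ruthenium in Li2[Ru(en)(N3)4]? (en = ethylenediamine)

+2

2 lithium outside the brackets (+1 each) → the complex ion is 2−.
Ligand charges: 4×N3 = -4; 1×en neutral; sum -4.
Ru + (-4) = 2− ⇒ Ru is +2.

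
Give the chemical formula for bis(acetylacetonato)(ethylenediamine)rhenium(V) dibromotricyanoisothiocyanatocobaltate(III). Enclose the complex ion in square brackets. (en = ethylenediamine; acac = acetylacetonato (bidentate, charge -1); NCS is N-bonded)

[Re(acac)2(en)][CoBr2(CN)3(NCS)]

Cation [Re…]: ligand charges -2, Re(V) ⇒ ion charge 3+.
Anion [Co…]: ligand charges -6, Co(III) ⇒ ion charge 3−.
One 3+ cation balances one 3− anion.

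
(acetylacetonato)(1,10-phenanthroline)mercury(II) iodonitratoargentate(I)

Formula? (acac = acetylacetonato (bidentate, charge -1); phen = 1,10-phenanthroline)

[Hg(acac)(phen)][AgI(NO3)]

Cation [Hg…]: ligand charges -1, Hg(II) ⇒ ion charge 1+.
Anion [Ag…]: ligand charges -2, Ag(I) ⇒ ion charge 1−.
One 1+ cation balances one 1− anion.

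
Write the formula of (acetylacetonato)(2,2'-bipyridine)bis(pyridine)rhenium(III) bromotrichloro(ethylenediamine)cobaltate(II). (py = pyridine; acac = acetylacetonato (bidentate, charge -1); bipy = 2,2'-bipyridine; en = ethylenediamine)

Cation [Re…]: ligand charges -1, Re(III) ⇒ ion charge 2+.
Anion [Co…]: ligand charges -4, Co(II) ⇒ ion charge 2−.
One 2+ cation balances one 2− anion.

[Re(acac)(bipy)(py)2][CoBrCl3(en)]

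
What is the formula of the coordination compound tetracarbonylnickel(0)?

Ligands: 4 carbonyl (CO, neutral). Ligand charge sum = 0.
With Ni in oxidation state 0, the complex ion is [Ni...].

[Ni(CO)4]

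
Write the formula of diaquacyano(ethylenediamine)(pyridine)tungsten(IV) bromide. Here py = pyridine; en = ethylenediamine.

[W(CN)(en)(H2O)2(py)]Br3

Ligands: 1 pyridine (py, neutral), 1 cyano (CN, -1), 2 aqua (H2O, neutral), 1 ethylenediamine (en, neutral). Ligand charge sum = -1.
With W in oxidation state +4, the complex ion is [W...]^3+.
Charge balance with bromide (-1) requires 1 complex ion per 3 bromide.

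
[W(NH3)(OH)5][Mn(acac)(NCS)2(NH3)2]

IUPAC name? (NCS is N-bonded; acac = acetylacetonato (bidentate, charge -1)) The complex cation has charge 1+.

amminepentahydroxotungsten(VI) (acetylacetonato)diamminediisothiocyanatomanganate(II)

The complex cation is given as 1+; its ligand charges sum to -5, so W = +6.
A 1:1 salt means the anion carries the equal and opposite charge, 1−.
Anion: ligand charges sum to -3; for the ion to be 1−, Mn = +2.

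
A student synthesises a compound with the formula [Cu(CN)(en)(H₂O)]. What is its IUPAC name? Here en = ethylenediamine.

There is no counter-ion, so the complex is neutral overall.
Ligand charges: 1×ethylenediamine (neutral), 1×cyano (-1 each), 1×aqua (neutral); total -1. So Cu + (-1) = 0, giving Cu = +1.
Ligands are named alphabetically: aqua before cyano before ethylenediamine.

aquacyano(ethylenediamine)copper(I)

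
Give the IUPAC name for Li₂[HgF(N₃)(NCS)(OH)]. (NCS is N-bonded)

The 2 lithium counter-ions carry a total charge of +2, so each complex ion is 2−.
Ligand charges: 1×hydroxo (-1 each), 1×isothiocyanato (-1 each), 1×fluoro (-1 each), 1×azido (-1 each); total -4. So Hg + (-4) = 2−, giving Hg = +2.
The complex ion is anionic, so mercury takes the -ate form mercurate(II).

lithium azidofluorohydroxoisothiocyanatomercurate(II)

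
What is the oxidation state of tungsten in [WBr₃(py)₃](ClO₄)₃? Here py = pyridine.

+6

3 perchlorate outside the brackets (-1 each) → the complex ion is 3+.
Ligand charges: 3×Br = -3; 3×py neutral; sum -3.
W + (-3) = 3+ ⇒ W is +6.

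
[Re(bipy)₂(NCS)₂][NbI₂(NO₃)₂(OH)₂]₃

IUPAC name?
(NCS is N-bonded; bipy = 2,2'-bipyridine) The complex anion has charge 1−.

The complex anion is given as 1−; its ligand charges sum to -6, so Nb = +5.
With 3 anions per cation, the cation must be 3×1 = 3+.
Cation: ligand charges sum to -2; for the ion to be 3+, Re = +5.

bis(2,2'-bipyridine)diisothiocyanatorhenium(V) dihydroxodiiododinitratoniobate(V)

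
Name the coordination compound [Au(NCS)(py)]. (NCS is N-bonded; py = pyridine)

isothiocyanato(pyridine)gold(I)

There is no counter-ion, so the complex is neutral overall.
Ligand charges: 1×isothiocyanato (-1 each), 1×pyridine (neutral); total -1. So Au + (-1) = 0, giving Au = +1.
Ligands are named alphabetically: isothiocyanato before pyridine.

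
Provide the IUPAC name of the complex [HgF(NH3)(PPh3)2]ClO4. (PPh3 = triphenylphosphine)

amminefluorobis(triphenylphosphine)mercury(II) perchlorate

The 1 perchlorate counter-ion carries a total charge of -1, so each complex ion is 1+.
Ligand charges: 2×triphenylphosphine (neutral), 1×ammine (neutral), 1×fluoro (-1 each); total -1. So Hg + (-1) = 1+, giving Hg = +2.
Ligands are named alphabetically: ammine before fluoro before triphenylphosphine.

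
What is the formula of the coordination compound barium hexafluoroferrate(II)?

Ba2[FeF6]

Ligands: 6 fluoro (F, -1). Ligand charge sum = -6.
With Fe in oxidation state +2, the complex ion is [Fe...]^4−.
Charge balance with barium (+2) requires 1 complex ion per 2 barium.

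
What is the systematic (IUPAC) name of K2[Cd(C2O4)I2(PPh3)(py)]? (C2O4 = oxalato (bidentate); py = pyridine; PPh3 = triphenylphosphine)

The 2 potassium counter-ions carry a total charge of +2, so each complex ion is 2−.
Ligand charges: 2×iodo (-1 each), 1×oxalato (-2 each), 1×pyridine (neutral), 1×triphenylphosphine (neutral); total -4. So Cd + (-4) = 2−, giving Cd = +2.
The complex ion is anionic, so cadmium takes the -ate form cadmate(II).

potassium diiodooxalato(pyridine)(triphenylphosphine)cadmate(II)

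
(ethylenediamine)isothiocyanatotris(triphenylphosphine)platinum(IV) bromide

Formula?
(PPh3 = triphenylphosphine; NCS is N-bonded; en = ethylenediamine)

Ligands: 3 triphenylphosphine (PPh3, neutral), 1 isothiocyanato (NCS, -1), 1 ethylenediamine (en, neutral). Ligand charge sum = -1.
With Pt in oxidation state +4, the complex ion is [Pt...]^3+.
Charge balance with bromide (-1) requires 1 complex ion per 3 bromide.

[Pt(en)(NCS)(PPh3)3]Br3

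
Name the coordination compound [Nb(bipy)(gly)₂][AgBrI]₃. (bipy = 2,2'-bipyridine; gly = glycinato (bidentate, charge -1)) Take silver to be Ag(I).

Both ions are complex: the cation is named first with the plain metal name, the anion second with the -ate form; each ion's ligands are alphabetised independently.
Ag is given as +1; the anion's ligand charges sum to -2, so the complex anion is 1−.
With 3 anions per cation, the cation must be 3×1 = 3+.
Cation: ligand charges sum to -2; for the ion to be 3+, Nb = +5.

(2,2'-bipyridine)bis(glycinato)niobium(V) bromoiodoargentate(I)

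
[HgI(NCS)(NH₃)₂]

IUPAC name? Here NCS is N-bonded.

diammineiodoisothiocyanatomercury(II)

There is no counter-ion, so the complex is neutral overall.
Ligand charges: 1×iodo (-1 each), 1×isothiocyanato (-1 each), 2×ammine (neutral); total -2. So Hg + (-2) = 0, giving Hg = +2.
Ligands are named alphabetically: ammine before iodo before isothiocyanato.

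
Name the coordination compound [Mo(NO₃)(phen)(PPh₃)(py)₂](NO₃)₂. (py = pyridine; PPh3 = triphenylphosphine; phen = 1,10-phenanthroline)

nitrato(1,10-phenanthroline)bis(pyridine)(triphenylphosphine)molybdenum(III) nitrate

The 2 nitrate counter-ions carry a total charge of -2, so each complex ion is 2+.
Ligand charges: 2×pyridine (neutral), 1×triphenylphosphine (neutral), 1×nitrato (-1 each), 1×1,10-phenanthroline (neutral); total -1. So Mo + (-1) = 2+, giving Mo = +3.
Ligands are named alphabetically: nitrato before phenanthroline before pyridine before triphenylphosphine.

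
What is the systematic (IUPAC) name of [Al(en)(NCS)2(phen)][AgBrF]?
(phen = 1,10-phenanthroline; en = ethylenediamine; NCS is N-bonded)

Both ions are complex: the cation is named first with the plain metal name, the anion second with the -ate form; each ion's ligands are alphabetised independently.
Aluminium is always +3 in its complexes; the cation's ligand charges sum to -2, so the complex cation is 1+.
A 1:1 salt means the anion carries the equal and opposite charge, 1−.
Anion: ligand charges sum to -2; for the ion to be 1−, Ag = +1.

(ethylenediamine)diisothiocyanato(1,10-phenanthroline)aluminium(III) bromofluoroargentate(I)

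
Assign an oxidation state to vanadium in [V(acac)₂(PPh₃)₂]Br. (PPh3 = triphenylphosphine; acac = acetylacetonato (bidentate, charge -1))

+3

1 bromide outside the brackets (-1 each) → the complex ion is 1+.
Ligand charges: 2×PPh3 neutral; 2×acac = -2; sum -2.
V + (-2) = 1+ ⇒ V is +3.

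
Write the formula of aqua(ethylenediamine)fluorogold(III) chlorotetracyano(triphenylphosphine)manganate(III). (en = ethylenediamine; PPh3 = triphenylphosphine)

[Au(en)F(H2O)][MnCl(CN)4(PPh3)]

Cation [Au…]: ligand charges -1, Au(III) ⇒ ion charge 2+.
Anion [Mn…]: ligand charges -5, Mn(III) ⇒ ion charge 2−.
One 2+ cation balances one 2− anion.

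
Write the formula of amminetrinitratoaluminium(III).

[Al(NH3)(NO3)3]

Ligands: 3 nitrato (NO3, -1), 1 ammine (NH3, neutral). Ligand charge sum = -3.
With Al in oxidation state +3, the complex ion is [Al...].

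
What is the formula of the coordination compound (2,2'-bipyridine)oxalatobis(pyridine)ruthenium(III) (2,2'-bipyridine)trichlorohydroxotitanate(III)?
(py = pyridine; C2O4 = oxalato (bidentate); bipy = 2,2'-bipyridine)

Cation [Ru…]: ligand charges -2, Ru(III) ⇒ ion charge 1+.
Anion [Ti…]: ligand charges -4, Ti(III) ⇒ ion charge 1−.
One 1+ cation balances one 1− anion.

[Ru(bipy)(C2O4)(py)2][Ti(bipy)Cl3(OH)]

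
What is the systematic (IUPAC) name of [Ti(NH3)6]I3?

The 3 iodide counter-ions carry a total charge of -3, so each complex ion is 3+.
Ligand charges: 6×ammine (neutral); total 0. So Ti + (0) = 3+, giving Ti = +3.

hexaamminetitanium(III) iodide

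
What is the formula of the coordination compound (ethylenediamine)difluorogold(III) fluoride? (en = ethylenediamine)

[Au(en)F2]F

Ligands: 2 fluoro (F, -1), 1 ethylenediamine (en, neutral). Ligand charge sum = -2.
With Au in oxidation state +3, the complex ion is [Au...]^1+.
Charge balance with fluoride (-1) requires 1 complex ion per 1 fluoride.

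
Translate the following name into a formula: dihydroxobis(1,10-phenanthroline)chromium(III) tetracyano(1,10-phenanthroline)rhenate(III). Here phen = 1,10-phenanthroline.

Cation [Cr…]: ligand charges -2, Cr(III) ⇒ ion charge 1+.
Anion [Re…]: ligand charges -4, Re(III) ⇒ ion charge 1−.
One 1+ cation balances one 1− anion.

[Cr(OH)2(phen)2][Re(CN)4(phen)]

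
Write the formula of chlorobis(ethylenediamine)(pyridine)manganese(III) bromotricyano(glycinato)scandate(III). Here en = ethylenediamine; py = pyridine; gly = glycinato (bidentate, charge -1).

Cation [Mn…]: ligand charges -1, Mn(III) ⇒ ion charge 2+.
Anion [Sc…]: ligand charges -5, Sc(III) ⇒ ion charge 2−.
One 2+ cation balances one 2− anion.

[MnCl(en)2(py)][ScBr(CN)3(gly)]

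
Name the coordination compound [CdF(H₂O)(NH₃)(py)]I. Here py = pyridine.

The 1 iodide counter-ion carries a total charge of -1, so each complex ion is 1+.
Ligand charges: 1×pyridine (neutral), 1×fluoro (-1 each), 1×aqua (neutral), 1×ammine (neutral); total -1. So Cd + (-1) = 1+, giving Cd = +2.
Ligands are named alphabetically: ammine before aqua before fluoro before pyridine.

ammineaquafluoro(pyridine)cadmium(II) iodide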